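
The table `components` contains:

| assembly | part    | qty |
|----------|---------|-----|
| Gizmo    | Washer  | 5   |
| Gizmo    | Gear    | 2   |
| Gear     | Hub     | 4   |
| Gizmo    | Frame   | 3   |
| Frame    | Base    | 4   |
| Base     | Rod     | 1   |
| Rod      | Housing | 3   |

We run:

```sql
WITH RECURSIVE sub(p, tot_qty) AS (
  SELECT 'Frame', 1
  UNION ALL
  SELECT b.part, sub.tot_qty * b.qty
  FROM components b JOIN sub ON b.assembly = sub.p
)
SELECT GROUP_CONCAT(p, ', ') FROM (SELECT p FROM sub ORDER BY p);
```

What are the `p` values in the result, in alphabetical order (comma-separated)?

Base: (Frame, tot_qty=1).
Iteration 1: components of {Frame} -> Base = 1*4 = 4.
Iteration 2: components of {Base} -> Rod = 4*1 = 4.
Iteration 3: components of {Rod} -> Housing = 4*3 = 12.
Iteration 4: no further components; recursion stops.

Base, Frame, Housing, Rod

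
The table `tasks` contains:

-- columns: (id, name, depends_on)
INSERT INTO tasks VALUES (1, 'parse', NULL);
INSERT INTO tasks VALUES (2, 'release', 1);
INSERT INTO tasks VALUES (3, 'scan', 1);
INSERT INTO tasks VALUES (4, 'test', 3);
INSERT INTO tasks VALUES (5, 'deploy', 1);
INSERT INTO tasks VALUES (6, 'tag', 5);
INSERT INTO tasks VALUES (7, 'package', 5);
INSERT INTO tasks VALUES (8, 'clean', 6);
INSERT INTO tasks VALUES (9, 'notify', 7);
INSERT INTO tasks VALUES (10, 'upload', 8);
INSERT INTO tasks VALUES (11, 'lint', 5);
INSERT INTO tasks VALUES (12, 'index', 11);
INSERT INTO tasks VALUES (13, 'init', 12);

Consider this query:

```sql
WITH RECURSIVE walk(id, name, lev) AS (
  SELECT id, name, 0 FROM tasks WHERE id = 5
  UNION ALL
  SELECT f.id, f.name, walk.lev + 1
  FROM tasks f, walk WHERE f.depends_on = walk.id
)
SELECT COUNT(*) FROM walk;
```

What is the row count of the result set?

Base: id=5 (deploy) at lev 0.
Iteration 1: rows with depends_on in {5} -> tag (id 6, lev 1), package (id 7, lev 1), lint (id 11, lev 1).
Iteration 2: rows with depends_on in {6,7,11} -> clean (id 8, lev 2), notify (id 9, lev 2), index (id 12, lev 2).
Iteration 3: rows with depends_on in {8,9,12} -> upload (id 10, lev 3), init (id 13, lev 3).
Iteration 4: no rows with depends_on in {10,13}; recursion stops.
Total rows emitted: 9.

9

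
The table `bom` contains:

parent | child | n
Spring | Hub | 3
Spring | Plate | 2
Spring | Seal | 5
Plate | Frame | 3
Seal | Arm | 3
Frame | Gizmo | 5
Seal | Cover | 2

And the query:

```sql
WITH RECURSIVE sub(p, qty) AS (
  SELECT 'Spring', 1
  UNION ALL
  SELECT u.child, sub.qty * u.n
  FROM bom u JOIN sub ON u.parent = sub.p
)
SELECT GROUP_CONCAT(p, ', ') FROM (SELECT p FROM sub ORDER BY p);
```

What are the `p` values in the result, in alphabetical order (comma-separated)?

Base: (Spring, qty=1).
Iteration 1: components of {Spring} -> Hub = 1*3 = 3, Plate = 1*2 = 2, Seal = 1*5 = 5.
Iteration 2: components of {Hub,Plate,Seal} -> Arm = 5*3 = 15, Cover = 5*2 = 10, Frame = 2*3 = 6.
Iteration 3: components of {Arm,Cover,Frame} -> Gizmo = 6*5 = 30.
Iteration 4: no further components; recursion stops.

Arm, Cover, Frame, Gizmo, Hub, Plate, Seal, Spring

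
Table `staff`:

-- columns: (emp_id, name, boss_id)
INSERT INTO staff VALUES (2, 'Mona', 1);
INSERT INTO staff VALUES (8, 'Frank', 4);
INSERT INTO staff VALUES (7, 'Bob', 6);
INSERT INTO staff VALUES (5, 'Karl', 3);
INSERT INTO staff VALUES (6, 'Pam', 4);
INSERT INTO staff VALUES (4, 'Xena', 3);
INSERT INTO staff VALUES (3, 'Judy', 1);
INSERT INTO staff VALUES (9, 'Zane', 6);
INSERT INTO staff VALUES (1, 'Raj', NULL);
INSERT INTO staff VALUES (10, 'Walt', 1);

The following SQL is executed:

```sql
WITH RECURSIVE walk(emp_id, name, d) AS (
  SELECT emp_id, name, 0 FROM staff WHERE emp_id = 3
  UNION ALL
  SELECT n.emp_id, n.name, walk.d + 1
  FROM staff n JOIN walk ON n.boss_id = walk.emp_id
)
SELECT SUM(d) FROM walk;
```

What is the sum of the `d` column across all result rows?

12

Base: emp_id=3 (Judy) at d 0.
Iteration 1: rows with boss_id in {3} -> Xena (id 4, d 1), Karl (id 5, d 1).
Iteration 2: rows with boss_id in {4,5} -> Pam (id 6, d 2), Frank (id 8, d 2).
Iteration 3: rows with boss_id in {6,8} -> Bob (id 7, d 3), Zane (id 9, d 3).
Iteration 4: no rows with boss_id in {7,9}; recursion stops.
SUM(d) = 0 + 1 + 1 + 2 + 2 + 3 + 3 = 12.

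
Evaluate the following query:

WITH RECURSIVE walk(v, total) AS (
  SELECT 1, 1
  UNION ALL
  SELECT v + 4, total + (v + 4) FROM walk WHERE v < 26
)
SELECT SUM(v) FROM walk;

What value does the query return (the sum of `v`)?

Base: v=1, total=1.
Iteration 1: 1 < 26 holds -> v = 1 + 4 = 5, total = 1 + 5 = 6.
Iteration 2: 5 < 26 holds -> v = 5 + 4 = 9, total = 6 + 9 = 15.
Iteration 3: 9 < 26 holds -> v = 9 + 4 = 13, total = 15 + 13 = 28.
Iteration 4: 13 < 26 holds -> v = 13 + 4 = 17, total = 28 + 17 = 45.
Iteration 5: 17 < 26 holds -> v = 17 + 4 = 21, total = 45 + 21 = 66.
Iteration 6: 21 < 26 holds -> v = 21 + 4 = 25, total = 66 + 25 = 91.
Iteration 7: 25 < 26 holds -> v = 25 + 4 = 29, total = 91 + 29 = 120.
Iteration 8: 29 < 26 fails; recursion stops.
SUM(v) = 1 + 5 + 9 + 13 + 17 + 21 + 25 + 29 = 120.

120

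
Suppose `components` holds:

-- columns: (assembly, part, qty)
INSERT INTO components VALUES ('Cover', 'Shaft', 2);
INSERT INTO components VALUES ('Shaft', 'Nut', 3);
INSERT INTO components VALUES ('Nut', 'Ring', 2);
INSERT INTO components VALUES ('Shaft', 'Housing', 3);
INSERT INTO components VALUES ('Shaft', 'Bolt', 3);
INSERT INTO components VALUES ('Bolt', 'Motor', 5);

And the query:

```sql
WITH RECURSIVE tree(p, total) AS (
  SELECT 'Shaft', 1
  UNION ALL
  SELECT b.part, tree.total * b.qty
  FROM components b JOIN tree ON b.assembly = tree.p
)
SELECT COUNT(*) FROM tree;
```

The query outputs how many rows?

6

Base: (Shaft, total=1).
Iteration 1: components of {Shaft} -> Bolt = 1*3 = 3, Housing = 1*3 = 3, Nut = 1*3 = 3.
Iteration 2: components of {Bolt,Housing,Nut} -> Motor = 3*5 = 15, Ring = 3*2 = 6.
Iteration 3: no further components; recursion stops.
Total rows emitted: 6.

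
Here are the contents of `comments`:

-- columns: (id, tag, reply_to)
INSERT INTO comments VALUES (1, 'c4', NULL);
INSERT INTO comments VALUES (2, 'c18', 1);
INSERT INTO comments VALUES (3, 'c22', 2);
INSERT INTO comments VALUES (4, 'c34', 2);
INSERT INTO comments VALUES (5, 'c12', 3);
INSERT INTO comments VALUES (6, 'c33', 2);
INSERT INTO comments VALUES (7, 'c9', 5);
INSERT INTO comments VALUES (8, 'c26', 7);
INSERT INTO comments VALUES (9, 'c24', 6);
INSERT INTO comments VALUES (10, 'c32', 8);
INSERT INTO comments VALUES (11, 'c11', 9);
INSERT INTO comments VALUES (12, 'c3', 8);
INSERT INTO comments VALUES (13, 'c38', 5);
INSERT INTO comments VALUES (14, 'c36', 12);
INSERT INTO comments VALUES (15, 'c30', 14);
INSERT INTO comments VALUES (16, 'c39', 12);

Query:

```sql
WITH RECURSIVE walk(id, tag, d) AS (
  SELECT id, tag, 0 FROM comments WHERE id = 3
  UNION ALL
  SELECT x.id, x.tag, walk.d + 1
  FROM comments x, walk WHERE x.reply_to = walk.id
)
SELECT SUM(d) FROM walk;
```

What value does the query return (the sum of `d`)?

Base: id=3 (c22) at d 0.
Iteration 1: rows with reply_to in {3} -> c12 (id 5, d 1).
Iteration 2: rows with reply_to in {5} -> c9 (id 7, d 2), c38 (id 13, d 2).
Iteration 3: rows with reply_to in {7,13} -> c26 (id 8, d 3).
Iteration 4: rows with reply_to in {8} -> c32 (id 10, d 4), c3 (id 12, d 4).
Iteration 5: rows with reply_to in {10,12} -> c36 (id 14, d 5), c39 (id 16, d 5).
Iteration 6: rows with reply_to in {14,16} -> c30 (id 15, d 6).
Iteration 7: no rows with reply_to in {15}; recursion stops.
SUM(d) = 0 + 1 + 2 + 2 + 3 + 4 + 4 + 5 + 5 + 6 = 32.

32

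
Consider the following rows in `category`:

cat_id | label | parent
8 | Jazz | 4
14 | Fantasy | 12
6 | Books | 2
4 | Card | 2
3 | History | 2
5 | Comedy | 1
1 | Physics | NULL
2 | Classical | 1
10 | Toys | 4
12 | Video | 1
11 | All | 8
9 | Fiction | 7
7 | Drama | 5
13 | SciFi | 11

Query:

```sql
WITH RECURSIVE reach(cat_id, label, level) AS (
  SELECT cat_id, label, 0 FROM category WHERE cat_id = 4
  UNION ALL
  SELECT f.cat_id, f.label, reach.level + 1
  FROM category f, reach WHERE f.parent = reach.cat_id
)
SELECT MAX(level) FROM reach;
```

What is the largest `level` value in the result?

3

Base: cat_id=4 (Card) at level 0.
Iteration 1: rows with parent in {4} -> Jazz (id 8, level 1), Toys (id 10, level 1).
Iteration 2: rows with parent in {8,10} -> All (id 11, level 2).
Iteration 3: rows with parent in {11} -> SciFi (id 13, level 3).
Iteration 4: no rows with parent in {13}; recursion stops.
level values: 0, 1, 1, 2, 3; the maximum is 3.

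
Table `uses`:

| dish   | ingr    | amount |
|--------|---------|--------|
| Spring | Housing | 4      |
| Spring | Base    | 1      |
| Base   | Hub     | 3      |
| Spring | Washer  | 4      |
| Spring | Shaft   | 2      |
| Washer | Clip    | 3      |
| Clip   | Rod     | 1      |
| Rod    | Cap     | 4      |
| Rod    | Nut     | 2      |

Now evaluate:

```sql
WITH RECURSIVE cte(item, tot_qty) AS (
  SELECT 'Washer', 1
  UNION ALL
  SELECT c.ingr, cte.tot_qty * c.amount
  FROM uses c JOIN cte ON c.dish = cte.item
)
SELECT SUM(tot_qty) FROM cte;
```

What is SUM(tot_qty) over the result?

Base: (Washer, tot_qty=1).
Iteration 1: components of {Washer} -> Clip = 1*3 = 3.
Iteration 2: components of {Clip} -> Rod = 3*1 = 3.
Iteration 3: components of {Rod} -> Cap = 3*4 = 12, Nut = 3*2 = 6.
Iteration 4: no further components; recursion stops.
SUM(tot_qty) = 1 + 3 + 3 + 12 + 6 = 25.

25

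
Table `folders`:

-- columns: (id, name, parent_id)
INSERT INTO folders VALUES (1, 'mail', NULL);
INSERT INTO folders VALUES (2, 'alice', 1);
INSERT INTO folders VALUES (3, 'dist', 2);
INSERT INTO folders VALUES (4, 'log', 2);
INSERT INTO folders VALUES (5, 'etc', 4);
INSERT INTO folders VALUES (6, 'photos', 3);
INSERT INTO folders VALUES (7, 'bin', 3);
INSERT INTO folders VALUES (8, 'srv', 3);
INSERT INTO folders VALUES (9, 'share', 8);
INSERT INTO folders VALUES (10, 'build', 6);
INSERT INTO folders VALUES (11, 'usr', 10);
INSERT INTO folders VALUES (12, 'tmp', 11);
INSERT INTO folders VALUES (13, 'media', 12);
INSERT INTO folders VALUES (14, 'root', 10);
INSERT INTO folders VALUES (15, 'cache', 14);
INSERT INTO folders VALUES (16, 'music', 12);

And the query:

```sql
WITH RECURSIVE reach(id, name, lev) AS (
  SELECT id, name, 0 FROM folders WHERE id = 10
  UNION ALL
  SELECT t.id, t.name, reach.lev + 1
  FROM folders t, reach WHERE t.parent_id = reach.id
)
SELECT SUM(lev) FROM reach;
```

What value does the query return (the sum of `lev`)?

12

Base: id=10 (build) at lev 0.
Iteration 1: rows with parent_id in {10} -> usr (id 11, lev 1), root (id 14, lev 1).
Iteration 2: rows with parent_id in {11,14} -> tmp (id 12, lev 2), cache (id 15, lev 2).
Iteration 3: rows with parent_id in {12,15} -> media (id 13, lev 3), music (id 16, lev 3).
Iteration 4: no rows with parent_id in {13,16}; recursion stops.
SUM(lev) = 0 + 1 + 1 + 2 + 2 + 3 + 3 = 12.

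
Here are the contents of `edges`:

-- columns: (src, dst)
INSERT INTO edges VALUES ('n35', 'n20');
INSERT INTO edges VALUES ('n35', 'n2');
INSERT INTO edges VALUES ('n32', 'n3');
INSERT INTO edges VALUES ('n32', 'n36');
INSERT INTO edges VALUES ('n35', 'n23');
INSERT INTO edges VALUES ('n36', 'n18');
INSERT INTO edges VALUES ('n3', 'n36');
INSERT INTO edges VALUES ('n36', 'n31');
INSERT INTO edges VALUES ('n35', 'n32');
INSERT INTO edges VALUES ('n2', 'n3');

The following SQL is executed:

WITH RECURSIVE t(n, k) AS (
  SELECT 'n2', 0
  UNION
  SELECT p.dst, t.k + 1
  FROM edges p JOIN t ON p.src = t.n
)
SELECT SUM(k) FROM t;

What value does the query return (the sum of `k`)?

9

Base: (n2, k=0).
Iteration 1: edges from {n2} -> (n3, k=1).
Iteration 2: edges from {n3} -> (n36, k=2).
Iteration 3: edges from {n36} -> (n18, k=3), (n31, k=3).
Iteration 4: no outgoing edges from {n18,n31}; recursion stops.
SUM(k) = 0 + 1 + 2 + 3 + 3 = 9.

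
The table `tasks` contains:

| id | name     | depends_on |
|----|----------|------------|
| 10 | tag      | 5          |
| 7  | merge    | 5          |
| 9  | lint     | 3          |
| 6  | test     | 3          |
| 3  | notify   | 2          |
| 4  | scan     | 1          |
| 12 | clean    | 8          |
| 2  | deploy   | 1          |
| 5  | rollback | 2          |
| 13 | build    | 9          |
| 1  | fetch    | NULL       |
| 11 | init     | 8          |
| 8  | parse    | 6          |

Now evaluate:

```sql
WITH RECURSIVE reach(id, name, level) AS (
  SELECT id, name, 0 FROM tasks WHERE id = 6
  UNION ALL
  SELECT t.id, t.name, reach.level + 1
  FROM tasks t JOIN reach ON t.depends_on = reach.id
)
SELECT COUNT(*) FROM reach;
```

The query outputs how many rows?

Base: id=6 (test) at level 0.
Iteration 1: rows with depends_on in {6} -> parse (id 8, level 1).
Iteration 2: rows with depends_on in {8} -> init (id 11, level 2), clean (id 12, level 2).
Iteration 3: no rows with depends_on in {11,12}; recursion stops.
Total rows emitted: 4.

4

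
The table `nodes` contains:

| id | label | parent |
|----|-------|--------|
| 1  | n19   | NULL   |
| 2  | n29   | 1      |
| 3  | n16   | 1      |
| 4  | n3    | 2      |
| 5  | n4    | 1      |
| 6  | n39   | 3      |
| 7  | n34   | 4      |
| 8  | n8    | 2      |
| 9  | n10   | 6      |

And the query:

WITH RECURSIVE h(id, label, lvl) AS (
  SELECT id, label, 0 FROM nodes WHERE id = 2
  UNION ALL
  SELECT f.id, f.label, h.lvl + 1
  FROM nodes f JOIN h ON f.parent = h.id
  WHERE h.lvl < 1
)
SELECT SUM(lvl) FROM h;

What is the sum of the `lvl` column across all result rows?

2

Base: id=2 (n29) at lvl 0.
Iteration 1: rows with parent in {2} -> n3 (id 4, lvl 1), n8 (id 8, lvl 1).
Iteration 2: lvl < 1 fails for all current rows; recursion stops.
SUM(lvl) = 0 + 1 + 1 = 2.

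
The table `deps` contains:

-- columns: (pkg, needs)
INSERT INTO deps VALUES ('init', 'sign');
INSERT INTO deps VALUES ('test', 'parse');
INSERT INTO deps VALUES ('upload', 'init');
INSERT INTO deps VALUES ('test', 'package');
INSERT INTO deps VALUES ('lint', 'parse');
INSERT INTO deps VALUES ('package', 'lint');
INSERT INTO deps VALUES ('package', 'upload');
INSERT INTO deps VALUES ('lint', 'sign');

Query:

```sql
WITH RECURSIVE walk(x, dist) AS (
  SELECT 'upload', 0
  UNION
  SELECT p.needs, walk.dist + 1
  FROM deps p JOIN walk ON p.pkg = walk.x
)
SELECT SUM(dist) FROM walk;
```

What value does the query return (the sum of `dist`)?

3

Base: (upload, dist=0).
Iteration 1: edges from {upload} -> (init, dist=1).
Iteration 2: edges from {init} -> (sign, dist=2).
Iteration 3: no outgoing edges from {sign}; recursion stops.
SUM(dist) = 0 + 1 + 2 = 3.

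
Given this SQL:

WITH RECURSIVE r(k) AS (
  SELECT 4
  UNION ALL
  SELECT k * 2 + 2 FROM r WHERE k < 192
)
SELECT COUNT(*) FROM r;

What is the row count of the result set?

Base: k=4.
Iteration 1: 4 < 192 holds -> k = 4 * 2 + 2 = 10.
Iteration 2: 10 < 192 holds -> k = 10 * 2 + 2 = 22.
Iteration 3: 22 < 192 holds -> k = 22 * 2 + 2 = 46.
Iteration 4: 46 < 192 holds -> k = 46 * 2 + 2 = 94.
Iteration 5: 94 < 192 holds -> k = 94 * 2 + 2 = 190.
Iteration 6: 190 < 192 holds -> k = 190 * 2 + 2 = 382.
Iteration 7: 382 < 192 fails; recursion stops.
Total rows emitted: 7.

7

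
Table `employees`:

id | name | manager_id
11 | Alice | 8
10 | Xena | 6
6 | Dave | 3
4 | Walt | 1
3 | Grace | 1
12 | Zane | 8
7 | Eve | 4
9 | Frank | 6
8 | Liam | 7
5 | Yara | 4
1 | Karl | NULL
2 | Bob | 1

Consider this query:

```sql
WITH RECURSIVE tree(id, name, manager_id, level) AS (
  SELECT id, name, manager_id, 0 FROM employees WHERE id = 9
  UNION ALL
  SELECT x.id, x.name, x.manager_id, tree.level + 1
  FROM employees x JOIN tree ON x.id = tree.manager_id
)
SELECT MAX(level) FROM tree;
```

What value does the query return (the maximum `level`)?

Base: id=9 (Frank), manager_id=6, level 0.
Iteration 1: join on id=6 -> Dave (id 6, manager_id=3, level 1).
Iteration 2: join on id=3 -> Grace (id 3, manager_id=1, level 2).
Iteration 3: join on id=1 -> Karl (id 1, manager_id=NULL, level 3).
Iteration 4: manager_id is NULL; no match; recursion stops.
level values: 0, 1, 2, 3; the maximum is 3.

3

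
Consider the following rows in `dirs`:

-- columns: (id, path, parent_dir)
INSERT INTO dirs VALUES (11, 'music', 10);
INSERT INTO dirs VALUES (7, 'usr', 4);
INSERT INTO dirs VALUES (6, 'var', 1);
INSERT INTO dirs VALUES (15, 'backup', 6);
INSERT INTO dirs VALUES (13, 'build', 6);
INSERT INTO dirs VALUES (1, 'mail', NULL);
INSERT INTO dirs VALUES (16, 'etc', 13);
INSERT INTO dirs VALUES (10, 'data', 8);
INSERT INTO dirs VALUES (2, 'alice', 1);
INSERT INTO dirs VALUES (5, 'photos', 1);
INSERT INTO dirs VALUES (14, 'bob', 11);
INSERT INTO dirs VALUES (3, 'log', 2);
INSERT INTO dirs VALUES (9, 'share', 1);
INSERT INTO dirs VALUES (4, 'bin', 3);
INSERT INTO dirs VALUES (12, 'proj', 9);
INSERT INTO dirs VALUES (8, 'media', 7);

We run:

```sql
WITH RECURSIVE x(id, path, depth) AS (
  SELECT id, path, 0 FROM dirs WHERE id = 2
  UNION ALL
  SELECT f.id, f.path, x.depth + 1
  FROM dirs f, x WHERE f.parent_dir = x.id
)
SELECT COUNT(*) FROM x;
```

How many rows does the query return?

8

Base: id=2 (alice) at depth 0.
Iteration 1: rows with parent_dir in {2} -> log (id 3, depth 1).
Iteration 2: rows with parent_dir in {3} -> bin (id 4, depth 2).
Iteration 3: rows with parent_dir in {4} -> usr (id 7, depth 3).
Iteration 4: rows with parent_dir in {7} -> media (id 8, depth 4).
Iteration 5: rows with parent_dir in {8} -> data (id 10, depth 5).
Iteration 6: rows with parent_dir in {10} -> music (id 11, depth 6).
Iteration 7: rows with parent_dir in {11} -> bob (id 14, depth 7).
Iteration 8: no rows with parent_dir in {14}; recursion stops.
Total rows emitted: 8.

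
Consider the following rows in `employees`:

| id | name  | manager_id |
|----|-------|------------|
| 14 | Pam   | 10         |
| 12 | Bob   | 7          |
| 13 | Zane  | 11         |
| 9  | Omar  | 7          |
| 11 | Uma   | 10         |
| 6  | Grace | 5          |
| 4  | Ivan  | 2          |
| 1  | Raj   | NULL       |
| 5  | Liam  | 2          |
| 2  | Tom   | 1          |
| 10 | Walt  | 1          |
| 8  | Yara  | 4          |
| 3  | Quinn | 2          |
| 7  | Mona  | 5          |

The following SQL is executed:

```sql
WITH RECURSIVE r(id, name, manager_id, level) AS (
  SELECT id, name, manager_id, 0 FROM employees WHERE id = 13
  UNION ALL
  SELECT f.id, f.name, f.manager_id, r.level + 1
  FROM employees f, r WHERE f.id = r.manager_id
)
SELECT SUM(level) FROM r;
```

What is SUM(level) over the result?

6

Base: id=13 (Zane), manager_id=11, level 0.
Iteration 1: join on id=11 -> Uma (id 11, manager_id=10, level 1).
Iteration 2: join on id=10 -> Walt (id 10, manager_id=1, level 2).
Iteration 3: join on id=1 -> Raj (id 1, manager_id=NULL, level 3).
Iteration 4: manager_id is NULL; no match; recursion stops.
SUM(level) = 0 + 1 + 2 + 3 = 6.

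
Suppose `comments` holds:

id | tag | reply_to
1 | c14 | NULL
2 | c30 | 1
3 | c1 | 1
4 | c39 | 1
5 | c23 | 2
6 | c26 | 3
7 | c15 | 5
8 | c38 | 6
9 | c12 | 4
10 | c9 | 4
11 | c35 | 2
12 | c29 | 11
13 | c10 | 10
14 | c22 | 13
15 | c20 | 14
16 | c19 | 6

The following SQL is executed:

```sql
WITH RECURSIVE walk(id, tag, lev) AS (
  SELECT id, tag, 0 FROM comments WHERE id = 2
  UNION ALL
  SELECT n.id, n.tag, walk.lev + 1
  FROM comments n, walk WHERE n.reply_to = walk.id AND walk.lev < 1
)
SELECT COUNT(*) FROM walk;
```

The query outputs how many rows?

Base: id=2 (c30) at lev 0.
Iteration 1: rows with reply_to in {2} -> c23 (id 5, lev 1), c35 (id 11, lev 1).
Iteration 2: lev < 1 fails for all current rows; recursion stops.
Total rows emitted: 3.

3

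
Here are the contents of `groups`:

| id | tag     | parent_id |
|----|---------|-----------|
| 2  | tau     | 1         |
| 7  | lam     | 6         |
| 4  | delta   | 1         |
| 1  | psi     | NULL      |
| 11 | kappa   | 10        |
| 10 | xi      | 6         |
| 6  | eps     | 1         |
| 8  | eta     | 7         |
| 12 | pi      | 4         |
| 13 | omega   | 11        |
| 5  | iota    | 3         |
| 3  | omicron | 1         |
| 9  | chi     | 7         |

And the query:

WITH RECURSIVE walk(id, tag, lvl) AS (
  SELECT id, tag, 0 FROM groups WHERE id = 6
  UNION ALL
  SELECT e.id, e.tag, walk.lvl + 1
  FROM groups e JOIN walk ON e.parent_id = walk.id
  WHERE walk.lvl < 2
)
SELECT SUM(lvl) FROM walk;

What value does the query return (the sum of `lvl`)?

8

Base: id=6 (eps) at lvl 0.
Iteration 1: rows with parent_id in {6} -> lam (id 7, lvl 1), xi (id 10, lvl 1).
Iteration 2: rows with parent_id in {7,10} -> eta (id 8, lvl 2), chi (id 9, lvl 2), kappa (id 11, lvl 2).
Iteration 3: lvl < 2 fails for all current rows; recursion stops.
SUM(lvl) = 0 + 1 + 1 + 2 + 2 + 2 = 8.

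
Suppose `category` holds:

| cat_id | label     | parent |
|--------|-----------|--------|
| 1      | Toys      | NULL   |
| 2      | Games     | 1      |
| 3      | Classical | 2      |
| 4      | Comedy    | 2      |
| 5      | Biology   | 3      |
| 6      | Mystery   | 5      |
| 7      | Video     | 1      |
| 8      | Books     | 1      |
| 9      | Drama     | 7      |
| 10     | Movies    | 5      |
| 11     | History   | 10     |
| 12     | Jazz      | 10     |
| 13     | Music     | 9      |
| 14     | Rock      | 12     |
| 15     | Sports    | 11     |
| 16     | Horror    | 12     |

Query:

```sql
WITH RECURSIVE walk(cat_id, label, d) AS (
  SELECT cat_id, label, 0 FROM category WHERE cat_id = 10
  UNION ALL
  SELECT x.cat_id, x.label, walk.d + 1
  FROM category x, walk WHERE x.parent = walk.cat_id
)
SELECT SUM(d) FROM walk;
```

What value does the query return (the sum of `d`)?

8

Base: cat_id=10 (Movies) at d 0.
Iteration 1: rows with parent in {10} -> History (id 11, d 1), Jazz (id 12, d 1).
Iteration 2: rows with parent in {11,12} -> Rock (id 14, d 2), Sports (id 15, d 2), Horror (id 16, d 2).
Iteration 3: no rows with parent in {14,15,16}; recursion stops.
SUM(d) = 0 + 1 + 1 + 2 + 2 + 2 = 8.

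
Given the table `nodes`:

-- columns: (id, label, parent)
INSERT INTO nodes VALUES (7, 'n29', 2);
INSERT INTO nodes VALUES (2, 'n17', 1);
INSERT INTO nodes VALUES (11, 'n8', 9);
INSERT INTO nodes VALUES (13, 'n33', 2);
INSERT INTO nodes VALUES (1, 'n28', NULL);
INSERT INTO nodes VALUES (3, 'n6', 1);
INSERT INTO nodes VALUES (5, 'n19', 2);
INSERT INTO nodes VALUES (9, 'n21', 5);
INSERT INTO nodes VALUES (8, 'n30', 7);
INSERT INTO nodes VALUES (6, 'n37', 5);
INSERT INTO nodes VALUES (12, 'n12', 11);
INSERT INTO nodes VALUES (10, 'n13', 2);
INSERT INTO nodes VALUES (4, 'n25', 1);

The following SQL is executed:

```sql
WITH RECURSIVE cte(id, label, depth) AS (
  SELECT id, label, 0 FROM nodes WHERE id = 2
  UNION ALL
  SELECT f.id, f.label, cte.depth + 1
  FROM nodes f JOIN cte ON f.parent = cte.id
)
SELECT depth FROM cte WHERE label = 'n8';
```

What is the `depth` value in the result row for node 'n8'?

3

Base: id=2 (n17) at depth 0.
Iteration 1: rows with parent in {2} -> n19 (id 5, depth 1), n29 (id 7, depth 1), n13 (id 10, depth 1), n33 (id 13, depth 1).
Iteration 2: rows with parent in {5,7,10,13} -> n37 (id 6, depth 2), n30 (id 8, depth 2), n21 (id 9, depth 2).
Iteration 3: rows with parent in {6,8,9} -> n8 (id 11, depth 3).
Iteration 4: rows with parent in {11} -> n12 (id 12, depth 4).
Iteration 5: no rows with parent in {12}; recursion stops.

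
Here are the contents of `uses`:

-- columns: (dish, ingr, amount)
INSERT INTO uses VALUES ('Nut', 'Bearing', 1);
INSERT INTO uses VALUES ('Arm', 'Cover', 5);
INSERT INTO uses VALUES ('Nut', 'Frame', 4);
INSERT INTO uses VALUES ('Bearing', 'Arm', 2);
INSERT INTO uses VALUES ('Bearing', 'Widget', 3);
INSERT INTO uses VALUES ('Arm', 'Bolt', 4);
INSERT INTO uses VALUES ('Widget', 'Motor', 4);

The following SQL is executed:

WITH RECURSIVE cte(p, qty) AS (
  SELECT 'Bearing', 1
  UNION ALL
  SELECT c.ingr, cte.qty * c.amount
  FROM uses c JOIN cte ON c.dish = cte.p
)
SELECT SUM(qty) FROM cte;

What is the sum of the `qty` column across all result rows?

36

Base: (Bearing, qty=1).
Iteration 1: components of {Bearing} -> Arm = 1*2 = 2, Widget = 1*3 = 3.
Iteration 2: components of {Arm,Widget} -> Bolt = 2*4 = 8, Cover = 2*5 = 10, Motor = 3*4 = 12.
Iteration 3: no further components; recursion stops.
SUM(qty) = 1 + 2 + 3 + 10 + 8 + 12 = 36.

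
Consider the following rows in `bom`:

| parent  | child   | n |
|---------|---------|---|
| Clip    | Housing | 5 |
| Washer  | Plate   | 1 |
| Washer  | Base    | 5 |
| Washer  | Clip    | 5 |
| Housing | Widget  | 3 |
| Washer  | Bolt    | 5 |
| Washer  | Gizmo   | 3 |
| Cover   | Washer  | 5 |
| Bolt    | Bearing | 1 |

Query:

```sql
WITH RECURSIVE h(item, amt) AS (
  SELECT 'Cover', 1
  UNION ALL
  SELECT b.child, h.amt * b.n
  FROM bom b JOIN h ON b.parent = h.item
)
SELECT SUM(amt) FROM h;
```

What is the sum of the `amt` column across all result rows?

626

Base: (Cover, amt=1).
Iteration 1: components of {Cover} -> Washer = 1*5 = 5.
Iteration 2: components of {Washer} -> Base = 5*5 = 25, Bolt = 5*5 = 25, Clip = 5*5 = 25, Gizmo = 5*3 = 15, Plate = 5*1 = 5.
Iteration 3: components of {Base,Bolt,Clip,Gizmo,Plate} -> Bearing = 25*1 = 25, Housing = 25*5 = 125.
Iteration 4: components of {Bearing,Housing} -> Widget = 125*3 = 375.
Iteration 5: no further components; recursion stops.
SUM(amt) = 1 + 5 + 15 + 25 + 5 + 25 + 25 + 125 + 25 + 375 = 626.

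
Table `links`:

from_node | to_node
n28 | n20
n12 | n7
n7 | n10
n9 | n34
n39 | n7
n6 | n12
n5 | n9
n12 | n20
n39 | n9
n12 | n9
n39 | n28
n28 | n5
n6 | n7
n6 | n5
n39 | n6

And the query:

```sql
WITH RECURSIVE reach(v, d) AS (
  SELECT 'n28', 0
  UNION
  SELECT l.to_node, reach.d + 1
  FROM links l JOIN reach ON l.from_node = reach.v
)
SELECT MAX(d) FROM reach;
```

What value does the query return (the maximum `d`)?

Base: (n28, d=0).
Iteration 1: edges from {n28} -> (n20, d=1), (n5, d=1).
Iteration 2: edges from {n20,n5} -> (n9, d=2).
Iteration 3: edges from {n9} -> (n34, d=3).
Iteration 4: no outgoing edges from {n34}; recursion stops.
d values: 0, 1, 1, 2, 3; the maximum is 3.

3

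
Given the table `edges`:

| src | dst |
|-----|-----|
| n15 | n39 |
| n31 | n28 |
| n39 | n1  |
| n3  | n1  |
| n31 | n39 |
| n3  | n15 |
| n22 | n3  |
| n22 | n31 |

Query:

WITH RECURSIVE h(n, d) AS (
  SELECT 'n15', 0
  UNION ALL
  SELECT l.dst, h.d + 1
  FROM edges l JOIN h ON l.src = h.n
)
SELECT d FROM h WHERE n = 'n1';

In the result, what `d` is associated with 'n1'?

2

Base: (n15, d=0).
Iteration 1: edges from {n15} -> (n39, d=1).
Iteration 2: edges from {n39} -> (n1, d=2).
Iteration 3: no outgoing edges from {n1}; recursion stops.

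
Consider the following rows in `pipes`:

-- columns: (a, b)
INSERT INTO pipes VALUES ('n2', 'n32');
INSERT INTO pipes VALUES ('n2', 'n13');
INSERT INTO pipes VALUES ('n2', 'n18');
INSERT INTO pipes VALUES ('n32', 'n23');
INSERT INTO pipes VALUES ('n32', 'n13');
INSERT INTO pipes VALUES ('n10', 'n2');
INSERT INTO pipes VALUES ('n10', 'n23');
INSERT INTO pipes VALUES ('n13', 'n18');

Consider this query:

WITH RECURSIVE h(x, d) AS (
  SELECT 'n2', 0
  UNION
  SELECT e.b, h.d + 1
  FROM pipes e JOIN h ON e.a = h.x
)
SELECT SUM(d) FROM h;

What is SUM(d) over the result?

12

Base: (n2, d=0).
Iteration 1: edges from {n2} -> (n13, d=1), (n18, d=1), (n32, d=1).
Iteration 2: edges from {n13,n18,n32} -> (n13, d=2), (n18, d=2), (n23, d=2).
Iteration 3: edges from {n13,n18,n23} -> (n18, d=3).
Iteration 4: no outgoing edges from {n18}; recursion stops.
SUM(d) = 0 + 1 + 1 + 1 + 2 + 2 + 2 + 3 = 12.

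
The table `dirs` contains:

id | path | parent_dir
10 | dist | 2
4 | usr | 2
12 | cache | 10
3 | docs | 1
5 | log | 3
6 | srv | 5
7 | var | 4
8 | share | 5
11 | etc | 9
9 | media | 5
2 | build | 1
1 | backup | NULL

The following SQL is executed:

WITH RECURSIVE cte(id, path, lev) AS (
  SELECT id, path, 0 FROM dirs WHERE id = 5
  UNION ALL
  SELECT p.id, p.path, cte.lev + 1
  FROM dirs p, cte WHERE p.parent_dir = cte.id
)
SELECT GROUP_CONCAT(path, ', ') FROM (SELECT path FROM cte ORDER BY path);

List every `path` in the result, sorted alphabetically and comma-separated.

Base: id=5 (log) at lev 0.
Iteration 1: rows with parent_dir in {5} -> srv (id 6, lev 1), share (id 8, lev 1), media (id 9, lev 1).
Iteration 2: rows with parent_dir in {6,8,9} -> etc (id 11, lev 2).
Iteration 3: no rows with parent_dir in {11}; recursion stops.

etc, log, media, share, srv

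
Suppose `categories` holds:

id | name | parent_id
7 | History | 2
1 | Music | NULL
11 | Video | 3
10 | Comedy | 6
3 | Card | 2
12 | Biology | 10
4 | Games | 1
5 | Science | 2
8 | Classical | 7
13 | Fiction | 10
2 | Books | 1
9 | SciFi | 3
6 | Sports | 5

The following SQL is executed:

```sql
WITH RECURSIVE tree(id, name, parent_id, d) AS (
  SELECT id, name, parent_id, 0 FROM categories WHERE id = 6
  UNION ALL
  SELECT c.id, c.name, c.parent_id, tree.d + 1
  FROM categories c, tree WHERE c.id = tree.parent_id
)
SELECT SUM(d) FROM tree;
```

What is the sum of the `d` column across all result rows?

6

Base: id=6 (Sports), parent_id=5, d 0.
Iteration 1: join on id=5 -> Science (id 5, parent_id=2, d 1).
Iteration 2: join on id=2 -> Books (id 2, parent_id=1, d 2).
Iteration 3: join on id=1 -> Music (id 1, parent_id=NULL, d 3).
Iteration 4: parent_id is NULL; no match; recursion stops.
SUM(d) = 0 + 1 + 2 + 3 = 6.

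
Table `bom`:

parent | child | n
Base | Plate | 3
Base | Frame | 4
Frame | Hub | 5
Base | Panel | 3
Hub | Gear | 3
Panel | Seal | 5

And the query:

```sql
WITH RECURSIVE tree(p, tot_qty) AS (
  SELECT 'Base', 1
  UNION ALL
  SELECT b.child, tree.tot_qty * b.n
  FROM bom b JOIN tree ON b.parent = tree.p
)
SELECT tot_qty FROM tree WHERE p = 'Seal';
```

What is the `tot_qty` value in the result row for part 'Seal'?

Base: (Base, tot_qty=1).
Iteration 1: components of {Base} -> Frame = 1*4 = 4, Panel = 1*3 = 3, Plate = 1*3 = 3.
Iteration 2: components of {Frame,Panel,Plate} -> Hub = 4*5 = 20, Seal = 3*5 = 15.
Iteration 3: components of {Hub,Seal} -> Gear = 20*3 = 60.
Iteration 4: no further components; recursion stops.

15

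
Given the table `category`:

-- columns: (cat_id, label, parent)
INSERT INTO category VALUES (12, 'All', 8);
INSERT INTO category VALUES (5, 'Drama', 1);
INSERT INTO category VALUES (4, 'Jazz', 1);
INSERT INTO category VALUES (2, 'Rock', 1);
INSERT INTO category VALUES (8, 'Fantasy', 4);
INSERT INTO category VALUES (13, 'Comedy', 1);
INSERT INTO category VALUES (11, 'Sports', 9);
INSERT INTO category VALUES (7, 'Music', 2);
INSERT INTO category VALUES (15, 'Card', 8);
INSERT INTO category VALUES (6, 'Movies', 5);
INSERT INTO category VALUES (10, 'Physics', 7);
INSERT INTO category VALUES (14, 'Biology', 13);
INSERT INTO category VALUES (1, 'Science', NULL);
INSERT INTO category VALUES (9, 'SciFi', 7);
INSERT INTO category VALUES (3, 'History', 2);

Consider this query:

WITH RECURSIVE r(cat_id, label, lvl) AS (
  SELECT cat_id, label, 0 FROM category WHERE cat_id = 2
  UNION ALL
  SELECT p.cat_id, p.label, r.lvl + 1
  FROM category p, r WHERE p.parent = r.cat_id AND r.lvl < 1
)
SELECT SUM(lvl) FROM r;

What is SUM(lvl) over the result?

Base: cat_id=2 (Rock) at lvl 0.
Iteration 1: rows with parent in {2} -> History (id 3, lvl 1), Music (id 7, lvl 1).
Iteration 2: lvl < 1 fails for all current rows; recursion stops.
SUM(lvl) = 0 + 1 + 1 = 2.

2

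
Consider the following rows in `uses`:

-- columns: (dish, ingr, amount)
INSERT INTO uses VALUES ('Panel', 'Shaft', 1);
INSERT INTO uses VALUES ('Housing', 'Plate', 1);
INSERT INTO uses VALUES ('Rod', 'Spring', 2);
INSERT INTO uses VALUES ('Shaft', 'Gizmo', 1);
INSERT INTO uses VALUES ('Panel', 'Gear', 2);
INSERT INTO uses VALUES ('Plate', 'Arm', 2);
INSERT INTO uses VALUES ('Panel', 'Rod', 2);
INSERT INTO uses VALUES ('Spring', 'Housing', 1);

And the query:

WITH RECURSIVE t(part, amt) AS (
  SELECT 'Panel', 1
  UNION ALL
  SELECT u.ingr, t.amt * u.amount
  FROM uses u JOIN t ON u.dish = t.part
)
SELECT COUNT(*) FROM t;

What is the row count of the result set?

Base: (Panel, amt=1).
Iteration 1: components of {Panel} -> Gear = 1*2 = 2, Rod = 1*2 = 2, Shaft = 1*1 = 1.
Iteration 2: components of {Gear,Rod,Shaft} -> Gizmo = 1*1 = 1, Spring = 2*2 = 4.
Iteration 3: components of {Gizmo,Spring} -> Housing = 4*1 = 4.
Iteration 4: components of {Housing} -> Plate = 4*1 = 4.
Iteration 5: components of {Plate} -> Arm = 4*2 = 8.
Iteration 6: no further components; recursion stops.
Total rows emitted: 9.

9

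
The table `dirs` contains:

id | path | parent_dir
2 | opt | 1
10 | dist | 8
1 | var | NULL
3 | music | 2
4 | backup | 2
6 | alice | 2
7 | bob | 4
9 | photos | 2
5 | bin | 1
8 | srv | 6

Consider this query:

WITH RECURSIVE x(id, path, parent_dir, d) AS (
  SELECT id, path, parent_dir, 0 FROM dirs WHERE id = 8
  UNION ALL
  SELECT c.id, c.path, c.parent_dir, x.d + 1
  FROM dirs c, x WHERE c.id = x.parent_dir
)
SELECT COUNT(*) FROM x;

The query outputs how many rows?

Base: id=8 (srv), parent_dir=6, d 0.
Iteration 1: join on id=6 -> alice (id 6, parent_dir=2, d 1).
Iteration 2: join on id=2 -> opt (id 2, parent_dir=1, d 2).
Iteration 3: join on id=1 -> var (id 1, parent_dir=NULL, d 3).
Iteration 4: parent_dir is NULL; no match; recursion stops.
Total rows emitted: 4.

4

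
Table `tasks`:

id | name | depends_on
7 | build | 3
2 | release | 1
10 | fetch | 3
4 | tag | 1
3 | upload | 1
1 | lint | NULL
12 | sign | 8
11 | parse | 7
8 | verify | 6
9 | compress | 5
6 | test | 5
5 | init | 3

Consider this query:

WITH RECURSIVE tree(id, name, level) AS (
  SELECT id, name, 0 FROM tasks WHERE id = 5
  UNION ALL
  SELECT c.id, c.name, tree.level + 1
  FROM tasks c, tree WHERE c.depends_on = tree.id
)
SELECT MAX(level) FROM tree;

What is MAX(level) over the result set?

3

Base: id=5 (init) at level 0.
Iteration 1: rows with depends_on in {5} -> test (id 6, level 1), compress (id 9, level 1).
Iteration 2: rows with depends_on in {6,9} -> verify (id 8, level 2).
Iteration 3: rows with depends_on in {8} -> sign (id 12, level 3).
Iteration 4: no rows with depends_on in {12}; recursion stops.
level values: 0, 1, 1, 2, 3; the maximum is 3.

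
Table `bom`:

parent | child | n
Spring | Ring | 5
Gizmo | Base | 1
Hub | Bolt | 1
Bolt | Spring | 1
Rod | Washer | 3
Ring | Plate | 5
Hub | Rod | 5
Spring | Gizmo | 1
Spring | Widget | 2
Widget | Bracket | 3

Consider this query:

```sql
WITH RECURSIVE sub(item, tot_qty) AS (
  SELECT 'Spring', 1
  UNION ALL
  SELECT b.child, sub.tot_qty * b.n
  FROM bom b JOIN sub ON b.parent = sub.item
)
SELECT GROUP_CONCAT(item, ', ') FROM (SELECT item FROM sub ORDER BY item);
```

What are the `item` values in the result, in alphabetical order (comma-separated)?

Base, Bracket, Gizmo, Plate, Ring, Spring, Widget

Base: (Spring, tot_qty=1).
Iteration 1: components of {Spring} -> Gizmo = 1*1 = 1, Ring = 1*5 = 5, Widget = 1*2 = 2.
Iteration 2: components of {Gizmo,Ring,Widget} -> Base = 1*1 = 1, Bracket = 2*3 = 6, Plate = 5*5 = 25.
Iteration 3: no further components; recursion stops.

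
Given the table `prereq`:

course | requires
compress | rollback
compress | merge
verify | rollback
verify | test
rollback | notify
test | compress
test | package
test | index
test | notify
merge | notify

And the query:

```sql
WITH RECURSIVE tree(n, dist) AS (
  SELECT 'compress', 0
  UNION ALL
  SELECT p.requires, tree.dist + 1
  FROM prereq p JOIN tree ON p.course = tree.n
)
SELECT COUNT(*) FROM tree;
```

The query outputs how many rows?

5

Base: (compress, dist=0).
Iteration 1: edges from {compress} -> (merge, dist=1), (rollback, dist=1).
Iteration 2: edges from {merge,rollback} -> (notify, dist=2) x2. [UNION ALL keeps all 2 new rows, including repeats]
Iteration 3: no outgoing edges from {notify}; recursion stops.
Total rows emitted: 5.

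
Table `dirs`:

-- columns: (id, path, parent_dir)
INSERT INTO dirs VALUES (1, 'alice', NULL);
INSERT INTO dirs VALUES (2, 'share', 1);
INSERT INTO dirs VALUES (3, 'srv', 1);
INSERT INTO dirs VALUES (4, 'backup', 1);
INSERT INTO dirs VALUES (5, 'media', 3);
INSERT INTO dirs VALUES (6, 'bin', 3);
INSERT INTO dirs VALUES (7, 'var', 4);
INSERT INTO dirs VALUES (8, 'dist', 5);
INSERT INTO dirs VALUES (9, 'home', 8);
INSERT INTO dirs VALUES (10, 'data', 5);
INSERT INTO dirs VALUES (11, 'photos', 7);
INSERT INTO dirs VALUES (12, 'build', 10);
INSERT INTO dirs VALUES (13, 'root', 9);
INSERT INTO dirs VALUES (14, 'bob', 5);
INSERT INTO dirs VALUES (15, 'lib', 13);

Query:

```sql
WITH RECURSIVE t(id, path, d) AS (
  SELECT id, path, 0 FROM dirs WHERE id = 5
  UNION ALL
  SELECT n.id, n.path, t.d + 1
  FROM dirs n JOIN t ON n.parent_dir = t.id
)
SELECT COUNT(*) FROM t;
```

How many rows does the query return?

8

Base: id=5 (media) at d 0.
Iteration 1: rows with parent_dir in {5} -> dist (id 8, d 1), data (id 10, d 1), bob (id 14, d 1).
Iteration 2: rows with parent_dir in {8,10,14} -> home (id 9, d 2), build (id 12, d 2).
Iteration 3: rows with parent_dir in {9,12} -> root (id 13, d 3).
Iteration 4: rows with parent_dir in {13} -> lib (id 15, d 4).
Iteration 5: no rows with parent_dir in {15}; recursion stops.
Total rows emitted: 8.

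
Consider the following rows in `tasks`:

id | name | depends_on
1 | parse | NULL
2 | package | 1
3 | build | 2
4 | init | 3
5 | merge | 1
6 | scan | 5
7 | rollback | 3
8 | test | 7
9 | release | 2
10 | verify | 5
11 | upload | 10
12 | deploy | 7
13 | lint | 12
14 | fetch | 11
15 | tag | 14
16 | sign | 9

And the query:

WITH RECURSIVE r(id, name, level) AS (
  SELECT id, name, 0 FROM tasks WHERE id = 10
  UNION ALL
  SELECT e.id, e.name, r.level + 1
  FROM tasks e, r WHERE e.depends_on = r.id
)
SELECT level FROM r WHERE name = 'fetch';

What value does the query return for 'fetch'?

Base: id=10 (verify) at level 0.
Iteration 1: rows with depends_on in {10} -> upload (id 11, level 1).
Iteration 2: rows with depends_on in {11} -> fetch (id 14, level 2).
Iteration 3: rows with depends_on in {14} -> tag (id 15, level 3).
Iteration 4: no rows with depends_on in {15}; recursion stops.

2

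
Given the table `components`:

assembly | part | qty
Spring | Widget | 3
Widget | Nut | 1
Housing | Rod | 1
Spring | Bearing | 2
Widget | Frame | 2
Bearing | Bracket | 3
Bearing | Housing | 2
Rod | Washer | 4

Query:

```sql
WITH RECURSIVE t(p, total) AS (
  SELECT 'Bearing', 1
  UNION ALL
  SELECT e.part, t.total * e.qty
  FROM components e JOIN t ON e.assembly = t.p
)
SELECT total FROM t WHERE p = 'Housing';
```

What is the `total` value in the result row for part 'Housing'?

Base: (Bearing, total=1).
Iteration 1: components of {Bearing} -> Bracket = 1*3 = 3, Housing = 1*2 = 2.
Iteration 2: components of {Bracket,Housing} -> Rod = 2*1 = 2.
Iteration 3: components of {Rod} -> Washer = 2*4 = 8.
Iteration 4: no further components; recursion stops.

2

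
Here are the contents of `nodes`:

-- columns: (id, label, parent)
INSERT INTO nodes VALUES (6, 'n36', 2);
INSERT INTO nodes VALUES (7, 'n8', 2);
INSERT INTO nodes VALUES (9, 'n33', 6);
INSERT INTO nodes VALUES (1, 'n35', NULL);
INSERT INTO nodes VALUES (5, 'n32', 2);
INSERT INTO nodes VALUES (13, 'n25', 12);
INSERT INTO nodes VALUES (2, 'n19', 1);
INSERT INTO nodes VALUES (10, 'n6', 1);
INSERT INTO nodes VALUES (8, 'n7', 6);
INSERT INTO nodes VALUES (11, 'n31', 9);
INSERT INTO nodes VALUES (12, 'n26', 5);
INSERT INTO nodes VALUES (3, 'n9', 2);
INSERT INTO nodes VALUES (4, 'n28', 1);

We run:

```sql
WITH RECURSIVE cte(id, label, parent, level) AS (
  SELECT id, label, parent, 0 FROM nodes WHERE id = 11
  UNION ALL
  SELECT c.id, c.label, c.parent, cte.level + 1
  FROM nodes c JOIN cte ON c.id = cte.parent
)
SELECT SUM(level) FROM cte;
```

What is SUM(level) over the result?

10

Base: id=11 (n31), parent=9, level 0.
Iteration 1: join on id=9 -> n33 (id 9, parent=6, level 1).
Iteration 2: join on id=6 -> n36 (id 6, parent=2, level 2).
Iteration 3: join on id=2 -> n19 (id 2, parent=1, level 3).
Iteration 4: join on id=1 -> n35 (id 1, parent=NULL, level 4).
Iteration 5: parent is NULL; no match; recursion stops.
SUM(level) = 0 + 1 + 2 + 3 + 4 = 10.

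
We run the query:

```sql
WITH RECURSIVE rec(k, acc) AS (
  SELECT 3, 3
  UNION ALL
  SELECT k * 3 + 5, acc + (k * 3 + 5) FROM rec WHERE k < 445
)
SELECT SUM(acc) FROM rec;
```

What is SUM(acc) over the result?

2934

Base: k=3, acc=3.
Iteration 1: 3 < 445 holds -> k = 3 * 3 + 5 = 14, acc = 3 + 14 = 17.
Iteration 2: 14 < 445 holds -> k = 14 * 3 + 5 = 47, acc = 17 + 47 = 64.
Iteration 3: 47 < 445 holds -> k = 47 * 3 + 5 = 146, acc = 64 + 146 = 210.
Iteration 4: 146 < 445 holds -> k = 146 * 3 + 5 = 443, acc = 210 + 443 = 653.
Iteration 5: 443 < 445 holds -> k = 443 * 3 + 5 = 1334, acc = 653 + 1334 = 1987.
Iteration 6: 1334 < 445 fails; recursion stops.
SUM(acc) = 3 + 17 + 64 + 210 + 653 + 1987 = 2934.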